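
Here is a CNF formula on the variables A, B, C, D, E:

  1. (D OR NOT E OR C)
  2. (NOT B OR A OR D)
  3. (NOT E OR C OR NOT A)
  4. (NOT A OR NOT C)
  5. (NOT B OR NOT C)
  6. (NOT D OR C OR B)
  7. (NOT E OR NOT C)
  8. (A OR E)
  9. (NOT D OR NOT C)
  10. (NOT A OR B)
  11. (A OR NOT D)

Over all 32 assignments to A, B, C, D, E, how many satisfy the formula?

2

Satisfying assignments:
  A=1 B=1 C=0 D=0 E=0
  A=1 B=1 C=0 D=1 E=0
That's 2 in total.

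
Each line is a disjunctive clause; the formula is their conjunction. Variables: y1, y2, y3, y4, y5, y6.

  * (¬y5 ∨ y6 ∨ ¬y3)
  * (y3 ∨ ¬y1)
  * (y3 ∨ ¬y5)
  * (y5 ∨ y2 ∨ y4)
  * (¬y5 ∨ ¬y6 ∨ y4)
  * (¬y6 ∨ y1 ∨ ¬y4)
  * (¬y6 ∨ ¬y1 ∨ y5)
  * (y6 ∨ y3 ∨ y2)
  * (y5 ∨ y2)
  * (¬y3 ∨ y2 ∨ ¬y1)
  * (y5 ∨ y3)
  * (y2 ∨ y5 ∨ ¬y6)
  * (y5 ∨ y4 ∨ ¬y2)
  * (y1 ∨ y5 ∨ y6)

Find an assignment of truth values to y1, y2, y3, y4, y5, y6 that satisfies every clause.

Branch on y1: take y1 = True.
  then y3 is forced to True.
  then y2 is forced to True.
The remaining clauses are satisfied by y4 = True, y5 = False, y6 = False.

y1=True, y2=True, y3=True, y4=True, y5=False, y6=False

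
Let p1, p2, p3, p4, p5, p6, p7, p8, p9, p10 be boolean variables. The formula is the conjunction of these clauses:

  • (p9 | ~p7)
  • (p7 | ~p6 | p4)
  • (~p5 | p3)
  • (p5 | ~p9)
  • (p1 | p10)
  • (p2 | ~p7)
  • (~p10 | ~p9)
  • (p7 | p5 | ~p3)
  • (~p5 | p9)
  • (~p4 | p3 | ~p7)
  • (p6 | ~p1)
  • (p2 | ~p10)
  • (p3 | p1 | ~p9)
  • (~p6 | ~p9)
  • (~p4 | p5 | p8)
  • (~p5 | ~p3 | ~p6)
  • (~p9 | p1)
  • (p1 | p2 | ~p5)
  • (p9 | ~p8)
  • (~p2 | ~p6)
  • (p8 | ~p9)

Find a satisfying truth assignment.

p1=F, p2=T, p3=F, p4=F, p5=F, p6=F, p7=F, p8=F, p9=F, p10=T

Check each clause:
  1. (~p7 | p9) — ~p7 is true.
  2. (p4 | p7 | ~p6) — ~p6 is true.
  3. (p3 | ~p5) — ~p5 is true.
  4. (p5 | ~p9) — ~p9 is true.
  5. (p1 | p10) — p10 is true.
  6. (p2 | ~p7) — ~p7 is true.
  7. (~p9 | ~p10) — ~p9 is true.
  8. (p7 | ~p3 | p5) — ~p3 is true.
  9. (~p5 | p9) — ~p5 is true.
  10. (~p7 | ~p4 | p3) — ~p7 is true.
  11. (~p1 | p6) — ~p1 is true.
  12. (~p10 | p2) — p2 is true.
  13. (~p9 | p3 | p1) — ~p9 is true.
  14. (~p9 | ~p6) — ~p6 is true.
  15. (~p4 | p8 | p5) — ~p4 is true.
  16. (~p3 | ~p6 | ~p5) — ~p6 is true.
  17. (~p9 | p1) — ~p9 is true.
  18. (p2 | p1 | ~p5) — p2 is true.
  19. (~p8 | p9) — ~p8 is true.
  20. (~p6 | ~p2) — ~p6 is true.
  21. (~p9 | p8) — ~p9 is true.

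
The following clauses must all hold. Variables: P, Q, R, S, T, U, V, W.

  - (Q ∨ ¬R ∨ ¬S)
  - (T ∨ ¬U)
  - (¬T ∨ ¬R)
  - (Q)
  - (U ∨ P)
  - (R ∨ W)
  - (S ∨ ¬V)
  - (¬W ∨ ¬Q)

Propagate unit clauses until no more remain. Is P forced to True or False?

Unit clause (Q) sets Q = True.
(¬Q ∨ ¬W) with Q = True leaves only ¬W, so W = False.
In (R ∨ W), W is now false; R must hold, so R = True.
(¬T ∨ ¬R) with R = True leaves only ¬T, so T = False.
In (¬U ∨ T), T is now false; ¬U must hold, so U = False.
(P ∨ U) with U = False leaves only P, so P = True.

True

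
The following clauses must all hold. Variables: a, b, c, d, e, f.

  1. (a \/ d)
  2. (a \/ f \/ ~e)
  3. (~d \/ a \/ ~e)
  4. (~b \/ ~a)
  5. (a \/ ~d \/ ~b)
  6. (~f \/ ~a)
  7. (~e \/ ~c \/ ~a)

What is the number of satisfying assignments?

Case analysis on a and d:
  a=1, d=1: remaining (b,c,e,f) ∈ {(0,0,0,0); (0,0,1,0); (0,1,0,0)} — 3.
  a=1, d=0: remaining (b,c,e,f) ∈ {(0,0,0,0); (0,0,1,0); (0,1,0,0)} — 3.
  a=0, d=1: remaining (b,c,e,f) ∈ {(0,0,0,0); (0,0,0,1); (0,1,0,0); (0,1,0,1)} — 4.
  a=0, d=0: a clause becomes empty — 0.
Total: 3 + 3 + 4 + 0 = 10.

10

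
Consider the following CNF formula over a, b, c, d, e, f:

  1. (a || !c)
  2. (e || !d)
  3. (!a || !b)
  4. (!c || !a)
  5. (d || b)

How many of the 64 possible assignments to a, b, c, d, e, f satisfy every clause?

10

Case analysis on a and b:
  a=T, b=T: a clause becomes empty — 0.
  a=T, b=F: remaining (c,d,e,f) ∈ {(F,T,T,F); (F,T,T,T)} — 2.
  a=F, b=T: f free; 3 ways for (c,d,e) × 2^1 = 6.
  a=F, b=F: remaining (c,d,e,f) ∈ {(F,T,T,F); (F,T,T,T)} — 2.
Total: 0 + 2 + 6 + 2 = 10.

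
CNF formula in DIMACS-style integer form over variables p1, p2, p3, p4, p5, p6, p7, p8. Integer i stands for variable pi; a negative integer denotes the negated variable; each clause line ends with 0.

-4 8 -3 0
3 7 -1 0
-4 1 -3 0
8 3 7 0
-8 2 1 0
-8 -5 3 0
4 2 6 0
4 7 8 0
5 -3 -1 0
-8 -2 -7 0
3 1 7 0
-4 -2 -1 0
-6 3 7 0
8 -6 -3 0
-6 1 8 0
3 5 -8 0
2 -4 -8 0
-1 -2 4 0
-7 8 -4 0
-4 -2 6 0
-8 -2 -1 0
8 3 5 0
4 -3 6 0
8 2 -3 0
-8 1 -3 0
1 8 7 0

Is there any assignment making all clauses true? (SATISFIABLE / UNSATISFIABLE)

SATISFIABLE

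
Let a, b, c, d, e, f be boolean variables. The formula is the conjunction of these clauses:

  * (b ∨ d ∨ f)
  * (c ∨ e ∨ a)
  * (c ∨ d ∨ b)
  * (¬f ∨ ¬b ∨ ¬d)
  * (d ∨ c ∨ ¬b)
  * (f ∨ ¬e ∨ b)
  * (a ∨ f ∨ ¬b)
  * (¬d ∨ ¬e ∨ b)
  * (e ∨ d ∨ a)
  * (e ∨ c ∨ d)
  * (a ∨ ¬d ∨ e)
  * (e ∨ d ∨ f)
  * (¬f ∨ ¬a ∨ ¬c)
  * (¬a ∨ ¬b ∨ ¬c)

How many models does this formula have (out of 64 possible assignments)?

7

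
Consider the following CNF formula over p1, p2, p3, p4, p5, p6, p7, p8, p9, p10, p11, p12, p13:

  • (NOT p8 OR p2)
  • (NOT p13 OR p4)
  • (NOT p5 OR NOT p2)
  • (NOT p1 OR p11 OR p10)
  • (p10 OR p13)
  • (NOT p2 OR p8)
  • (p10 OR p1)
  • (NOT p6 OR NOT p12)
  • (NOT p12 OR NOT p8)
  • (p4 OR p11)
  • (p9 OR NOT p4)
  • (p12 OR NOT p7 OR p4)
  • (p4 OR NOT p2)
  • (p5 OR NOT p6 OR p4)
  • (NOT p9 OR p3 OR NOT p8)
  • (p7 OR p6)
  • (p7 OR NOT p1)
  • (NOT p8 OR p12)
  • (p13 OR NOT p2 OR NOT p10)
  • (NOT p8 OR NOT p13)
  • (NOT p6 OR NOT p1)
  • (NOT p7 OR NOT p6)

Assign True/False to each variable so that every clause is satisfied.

p1 = 1, p2 = 0, p3 = 1, p4 = 1, p5 = 0, p6 = 0, p7 = 1, p8 = 0, p9 = 1, p10 = 1, p11 = 0, p12 = 1, p13 = 0

Check each clause:
  1. (NOT p8 OR p2) — NOT p8 is true.
  2. (p4 OR NOT p13) — NOT p13 is true.
  3. (NOT p5 OR NOT p2) — NOT p5 is true.
  4. (p10 OR p11 OR NOT p1) — p10 is true.
  5. (p10 OR p13) — p10 is true.
  6. (NOT p2 OR p8) — NOT p2 is true.
  7. (p10 OR p1) — p1 is true.
  8. (NOT p12 OR NOT p6) — NOT p6 is true.
  9. (NOT p12 OR NOT p8) — NOT p8 is true.
  10. (p11 OR p4) — p4 is true.
  11. (NOT p4 OR p9) — p9 is true.
  12. (p12 OR NOT p7 OR p4) — p4 is true.
  13. (NOT p2 OR p4) — p4 is true.
  14. (p4 OR p5 OR NOT p6) — NOT p6 is true.
  15. (NOT p8 OR p3 OR NOT p9) — NOT p8 is true.
  16. (p7 OR p6) — p7 is true.
  17. (NOT p1 OR p7) — p7 is true.
  18. (p12 OR NOT p8) — NOT p8 is true.
  19. (NOT p2 OR p13 OR NOT p10) — NOT p2 is true.
  20. (NOT p8 OR NOT p13) — NOT p8 is true.
  21. (NOT p6 OR NOT p1) — NOT p6 is true.
  22. (NOT p6 OR NOT p7) — NOT p6 is true.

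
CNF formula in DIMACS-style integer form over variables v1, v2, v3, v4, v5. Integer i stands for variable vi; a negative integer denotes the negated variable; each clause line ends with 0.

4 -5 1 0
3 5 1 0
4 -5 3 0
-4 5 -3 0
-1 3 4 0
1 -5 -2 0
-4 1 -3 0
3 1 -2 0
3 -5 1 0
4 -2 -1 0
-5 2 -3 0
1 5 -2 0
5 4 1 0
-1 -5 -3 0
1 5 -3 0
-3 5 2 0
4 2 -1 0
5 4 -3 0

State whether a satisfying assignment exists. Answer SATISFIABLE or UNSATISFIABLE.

SATISFIABLE

Try v1 = True.
Set v2 = False and propagate.
  then v4 is forced to True.
Set v3 = False and propagate.
v5 is now unconstrained; take v5 = False.
So v1 = True  v2 = False  v3 = False  v4 = True  v5 = False is a satisfying assignment.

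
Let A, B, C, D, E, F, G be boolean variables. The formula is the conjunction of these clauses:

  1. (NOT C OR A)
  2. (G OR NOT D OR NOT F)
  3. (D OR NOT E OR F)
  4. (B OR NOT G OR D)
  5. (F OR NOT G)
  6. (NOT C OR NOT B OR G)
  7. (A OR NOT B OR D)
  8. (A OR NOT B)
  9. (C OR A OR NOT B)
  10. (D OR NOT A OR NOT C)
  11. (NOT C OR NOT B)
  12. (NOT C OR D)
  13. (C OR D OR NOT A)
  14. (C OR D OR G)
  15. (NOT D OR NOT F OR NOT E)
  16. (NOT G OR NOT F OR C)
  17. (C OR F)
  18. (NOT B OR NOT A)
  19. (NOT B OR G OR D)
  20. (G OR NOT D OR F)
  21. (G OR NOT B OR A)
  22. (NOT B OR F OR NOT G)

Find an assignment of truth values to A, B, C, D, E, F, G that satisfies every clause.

A=T, B=F, C=T, D=T, E=F, F=T, G=T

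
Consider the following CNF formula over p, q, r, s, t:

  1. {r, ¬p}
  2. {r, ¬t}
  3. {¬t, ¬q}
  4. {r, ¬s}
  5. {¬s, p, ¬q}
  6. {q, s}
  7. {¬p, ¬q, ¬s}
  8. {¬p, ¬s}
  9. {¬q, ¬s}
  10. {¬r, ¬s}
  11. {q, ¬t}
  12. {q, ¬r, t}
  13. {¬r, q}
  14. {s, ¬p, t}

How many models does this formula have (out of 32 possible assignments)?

2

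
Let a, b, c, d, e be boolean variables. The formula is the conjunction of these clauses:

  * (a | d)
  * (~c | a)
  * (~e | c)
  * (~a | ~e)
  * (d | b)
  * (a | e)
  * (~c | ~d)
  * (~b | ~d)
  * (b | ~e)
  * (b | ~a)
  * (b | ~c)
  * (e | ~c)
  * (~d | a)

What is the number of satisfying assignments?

1

The models are:
  a=T b=T c=F d=F e=F
That's 1 in total.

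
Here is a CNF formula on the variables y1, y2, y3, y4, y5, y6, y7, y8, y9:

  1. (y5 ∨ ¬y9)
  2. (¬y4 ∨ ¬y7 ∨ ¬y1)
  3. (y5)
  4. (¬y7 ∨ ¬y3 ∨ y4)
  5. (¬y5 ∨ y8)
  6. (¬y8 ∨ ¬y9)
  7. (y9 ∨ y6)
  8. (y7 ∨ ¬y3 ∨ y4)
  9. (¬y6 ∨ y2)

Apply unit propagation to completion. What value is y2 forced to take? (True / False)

True

(y5) stands alone — y5 = True.
In (y8 ∨ ¬y5), ¬y5 is now false; y8 must hold, so y8 = True.
(¬y9 ∨ ¬y8): since y8 = True, the clause reduces to (¬y9). y9 = False.
From (y9 ∨ y6) and y9 = False: y6 = True.
In (¬y6 ∨ y2), ¬y6 is now false; y2 must hold, so y2 = True.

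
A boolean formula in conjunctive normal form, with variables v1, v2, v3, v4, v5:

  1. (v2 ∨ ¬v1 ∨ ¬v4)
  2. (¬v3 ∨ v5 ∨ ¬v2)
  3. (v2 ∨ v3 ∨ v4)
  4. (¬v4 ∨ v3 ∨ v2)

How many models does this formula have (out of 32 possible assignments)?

18

Split on v2, then v3.
  v2=T, v3=T: remaining (v1,v4,v5) ∈ {(F,F,T); (F,T,T); (T,F,T); (T,T,T)} — 4.
  v2=T, v3=F: v1, v4, v5 free → 2^3 = 8.
  v2=F, v3=T: v5 free; 3 ways for (v1,v4) × 2^1 = 6.
  v2=F, v3=F: a clause becomes empty — 0.
Total: 4 + 8 + 6 + 0 = 18.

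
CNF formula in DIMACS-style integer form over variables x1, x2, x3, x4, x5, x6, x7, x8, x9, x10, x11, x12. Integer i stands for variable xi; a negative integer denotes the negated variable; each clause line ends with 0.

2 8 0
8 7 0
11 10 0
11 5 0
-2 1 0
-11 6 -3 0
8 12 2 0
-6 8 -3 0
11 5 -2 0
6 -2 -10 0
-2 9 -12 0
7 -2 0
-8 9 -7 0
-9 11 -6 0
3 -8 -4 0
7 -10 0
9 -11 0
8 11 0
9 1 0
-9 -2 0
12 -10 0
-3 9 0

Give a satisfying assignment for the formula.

x1=F, x2=F, x3=F, x4=F, x5=F, x6=T, x7=F, x8=T, x9=T, x10=F, x11=T, x12=F

x4 occurs only negated in the remaining clauses — set x4 = False.
Try x1 = False.
  then x2 is forced to False.
  then x8 is forced to True.
  then x9 is forced to True.
The remaining clauses are satisfied by x3 = False, x5 = False, x6 = True, x7 = False, x10 = False, x11 = True, x12 = False.
Check each clause:
  1. (x2 OR x8) — x8 is true.
  2. (x7 OR x8) — x8 is true.
  3. (x11 OR x10) — x11 is true.
  4. (x5 OR x11) — x11 is true.
  5. (NOT x2 OR x1) — NOT x2 is true.
  6. (x6 OR NOT x3 OR NOT x11) — NOT x3 is true.
  7. (x8 OR x2 OR x12) — x8 is true.
  8. (NOT x6 OR NOT x3 OR x8) — x8 is true.
  9. (NOT x2 OR x5 OR x11) — x11 is true.
  10. (x6 OR NOT x10 OR NOT x2) — x6 is true.
  11. (NOT x2 OR NOT x12 OR x9) — x9 is true.
  12. (NOT x2 OR x7) — NOT x2 is true.
  13. (x9 OR NOT x7 OR NOT x8) — NOT x7 is true.
  14. (NOT x9 OR x11 OR NOT x6) — x11 is true.
  15. (x3 OR NOT x8 OR NOT x4) — NOT x4 is true.
  16. (NOT x10 OR x7) — NOT x10 is true.
  17. (NOT x11 OR x9) — x9 is true.
  18. (x11 OR x8) — x8 is true.
  19. (x9 OR x1) — x9 is true.
  20. (NOT x2 OR NOT x9) — NOT x2 is true.
  21. (x12 OR NOT x10) — NOT x10 is true.
  22. (x9 OR NOT x3) — x9 is true.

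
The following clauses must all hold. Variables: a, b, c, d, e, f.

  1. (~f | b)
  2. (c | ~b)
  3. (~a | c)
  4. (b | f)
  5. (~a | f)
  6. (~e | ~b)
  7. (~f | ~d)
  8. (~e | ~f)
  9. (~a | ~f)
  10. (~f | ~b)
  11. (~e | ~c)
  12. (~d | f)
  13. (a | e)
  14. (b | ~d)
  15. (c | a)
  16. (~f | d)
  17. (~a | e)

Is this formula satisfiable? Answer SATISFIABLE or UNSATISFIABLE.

UNSATISFIABLE

f = True:
  propagation gives b=True; an empty clause results — contradiction.
f = False:
  propagation gives b=True, c=True, a=False, e=False; an empty clause results — contradiction.
Every branch closes, so no satisfying assignment exists.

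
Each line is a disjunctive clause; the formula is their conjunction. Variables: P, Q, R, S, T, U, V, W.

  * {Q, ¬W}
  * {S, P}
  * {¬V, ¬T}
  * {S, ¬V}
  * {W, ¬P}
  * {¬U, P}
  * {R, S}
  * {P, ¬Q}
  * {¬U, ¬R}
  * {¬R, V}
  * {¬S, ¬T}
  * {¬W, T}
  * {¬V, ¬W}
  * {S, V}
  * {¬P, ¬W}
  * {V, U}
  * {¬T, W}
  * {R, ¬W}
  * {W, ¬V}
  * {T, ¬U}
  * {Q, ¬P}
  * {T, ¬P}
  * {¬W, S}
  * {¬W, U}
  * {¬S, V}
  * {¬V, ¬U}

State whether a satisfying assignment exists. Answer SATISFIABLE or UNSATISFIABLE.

W = True:
  propagation gives Q=True, P=True; an empty clause results — contradiction.
W = False:
  propagation gives P=False, S=True, U=False, Q=False; an empty clause results — contradiction.
Every branch closes, so no satisfying assignment exists.

UNSATISFIABLE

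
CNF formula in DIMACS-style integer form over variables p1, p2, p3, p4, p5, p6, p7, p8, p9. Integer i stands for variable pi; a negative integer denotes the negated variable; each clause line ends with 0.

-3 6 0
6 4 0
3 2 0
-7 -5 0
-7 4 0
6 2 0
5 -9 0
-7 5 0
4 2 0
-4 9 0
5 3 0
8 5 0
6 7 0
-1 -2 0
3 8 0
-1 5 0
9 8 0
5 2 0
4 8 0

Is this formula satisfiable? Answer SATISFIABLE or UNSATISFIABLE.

p1 occurs only negated in the remaining clauses — set p1 = False.
Pure literal: p6 appears only positively; assign p6 = True.
Try p2 = False.
  then p3 is forced to True.
  then p4 is forced to True.
  then p9 is forced to True.
  then p5 is forced to True.
  then p7 is forced to False.
p8 is now unconstrained; take p8 = False.
Every clause has at least one true literal under this assignment.
So p1=0, p2=0, p3=1, p4=1, p5=1, p6=1, p7=0, p8=0, p9=1 is a satisfying assignment.

SATISFIABLE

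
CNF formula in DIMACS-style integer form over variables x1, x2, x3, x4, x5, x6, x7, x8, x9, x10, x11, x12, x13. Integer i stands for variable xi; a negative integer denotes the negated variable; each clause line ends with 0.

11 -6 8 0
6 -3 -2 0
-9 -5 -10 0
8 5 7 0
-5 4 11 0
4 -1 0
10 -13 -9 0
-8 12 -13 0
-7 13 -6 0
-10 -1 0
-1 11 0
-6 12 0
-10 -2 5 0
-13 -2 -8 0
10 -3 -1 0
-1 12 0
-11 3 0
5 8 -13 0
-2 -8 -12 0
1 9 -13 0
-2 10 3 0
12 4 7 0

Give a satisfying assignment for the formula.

x2 occurs only negated in the remaining clauses — set x2 = False.
Pure literal: x4 appears only positively; assign x4 = True.
Try x1 = False.
Try x3 = True.
Set x5 = False and propagate.
The remaining clauses are satisfied by x6 = False, x7 = True, x8 = True, x9 = False, x10 = True, x11 = False, x12 = True, x13 = False.

x1=F, x2=F, x3=T, x4=T, x5=F, x6=F, x7=T, x8=T, x9=F, x10=T, x11=F, x12=T, x13=F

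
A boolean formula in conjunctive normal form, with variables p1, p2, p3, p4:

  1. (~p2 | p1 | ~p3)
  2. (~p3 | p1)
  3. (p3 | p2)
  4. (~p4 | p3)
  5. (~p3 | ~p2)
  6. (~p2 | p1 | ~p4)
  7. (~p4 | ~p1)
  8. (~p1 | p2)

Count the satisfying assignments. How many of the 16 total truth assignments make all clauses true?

The models are:
  p1=0 p2=1 p3=0 p4=0
  p1=1 p2=1 p3=0 p4=0
That's 2 in total.

2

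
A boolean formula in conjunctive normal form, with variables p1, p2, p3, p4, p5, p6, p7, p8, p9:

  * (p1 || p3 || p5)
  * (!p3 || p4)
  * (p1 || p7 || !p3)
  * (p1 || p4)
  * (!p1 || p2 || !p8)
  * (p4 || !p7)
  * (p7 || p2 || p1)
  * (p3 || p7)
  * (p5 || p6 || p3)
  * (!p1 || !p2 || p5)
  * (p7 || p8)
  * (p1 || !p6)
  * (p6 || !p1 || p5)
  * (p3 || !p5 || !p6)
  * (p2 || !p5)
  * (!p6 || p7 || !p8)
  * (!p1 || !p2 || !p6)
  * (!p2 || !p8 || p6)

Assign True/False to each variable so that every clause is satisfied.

Pure literal: p4 appears only positively; assign p4 = True.
Try p1 = True.
The remaining clauses are satisfied by p2 = False, p3 = True, p5 = False, p6 = True, p7 = True, p8 = False, p9 = True.

p1=True  p2=False  p3=True  p4=True  p5=False  p6=True  p7=True  p8=False  p9=True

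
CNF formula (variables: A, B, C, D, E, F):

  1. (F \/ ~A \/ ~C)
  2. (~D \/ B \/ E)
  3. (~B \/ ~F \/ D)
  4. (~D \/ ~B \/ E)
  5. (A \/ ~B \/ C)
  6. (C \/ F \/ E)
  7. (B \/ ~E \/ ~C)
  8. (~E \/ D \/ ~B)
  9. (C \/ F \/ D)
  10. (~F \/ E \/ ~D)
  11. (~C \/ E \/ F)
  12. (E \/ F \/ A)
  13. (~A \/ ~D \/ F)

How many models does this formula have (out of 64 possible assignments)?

13

Case analysis on E and F:
  E=1, F=1: 7 of the 16 assignments to (A,B,C,D) work.
  E=1, F=0: remaining (A,B,C,D) ∈ {(0,0,0,1); (0,1,1,1)} — 2.
  E=0, F=1: remaining (A,B,C,D) ∈ {(0,0,0,0); (0,0,1,0); (1,0,0,0); (1,0,1,0)} — 4.
  E=0, F=0: a clause becomes empty — 0.
Total: 7 + 2 + 4 + 0 = 13.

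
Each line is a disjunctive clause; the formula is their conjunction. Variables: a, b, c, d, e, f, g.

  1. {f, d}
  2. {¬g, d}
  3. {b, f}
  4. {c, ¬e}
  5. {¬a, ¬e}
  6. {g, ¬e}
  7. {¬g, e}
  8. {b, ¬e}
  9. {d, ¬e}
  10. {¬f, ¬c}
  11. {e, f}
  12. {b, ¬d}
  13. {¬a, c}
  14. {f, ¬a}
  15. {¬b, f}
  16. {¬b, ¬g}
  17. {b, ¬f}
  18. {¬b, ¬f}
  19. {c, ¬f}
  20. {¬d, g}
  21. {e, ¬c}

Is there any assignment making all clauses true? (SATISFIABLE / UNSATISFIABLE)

UNSATISFIABLE

f = True:
  propagation gives c=False; an empty clause results — contradiction.
f = False:
  propagation gives d=True, b=True; an empty clause results — contradiction.
Every branch closes, so no satisfying assignment exists.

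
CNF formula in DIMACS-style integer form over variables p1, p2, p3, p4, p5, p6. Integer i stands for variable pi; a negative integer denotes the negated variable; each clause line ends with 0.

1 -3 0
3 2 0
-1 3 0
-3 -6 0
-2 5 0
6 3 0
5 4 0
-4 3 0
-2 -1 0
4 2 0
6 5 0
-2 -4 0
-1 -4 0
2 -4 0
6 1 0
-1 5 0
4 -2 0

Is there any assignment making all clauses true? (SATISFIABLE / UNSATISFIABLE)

p2 = True:
  propagation gives p5=True, p1=False, p3=False, p6=True; an empty clause results — contradiction.
p2 = False:
  propagation gives p3=True, p1=True, p6=False, p4=True; an empty clause results — contradiction.
Every branch closes, so no satisfying assignment exists.

UNSATISFIABLE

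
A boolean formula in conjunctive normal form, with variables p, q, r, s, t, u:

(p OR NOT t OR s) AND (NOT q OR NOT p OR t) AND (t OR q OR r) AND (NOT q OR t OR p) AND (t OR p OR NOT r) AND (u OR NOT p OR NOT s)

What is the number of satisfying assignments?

23

Case analysis on p and t:
  p=T, t=T: q, r free; 3 ways for (s,u) × 2^2 = 12.
  p=T, t=F: remaining (q,r,s,u) ∈ {(F,T,F,F); (F,T,F,T); (F,T,T,T)} — 3.
  p=F, t=T: forces s=T; q, r, u free → 2^3 = 8.
  p=F, t=F: a clause becomes empty — 0.
Total: 12 + 3 + 8 + 0 = 23.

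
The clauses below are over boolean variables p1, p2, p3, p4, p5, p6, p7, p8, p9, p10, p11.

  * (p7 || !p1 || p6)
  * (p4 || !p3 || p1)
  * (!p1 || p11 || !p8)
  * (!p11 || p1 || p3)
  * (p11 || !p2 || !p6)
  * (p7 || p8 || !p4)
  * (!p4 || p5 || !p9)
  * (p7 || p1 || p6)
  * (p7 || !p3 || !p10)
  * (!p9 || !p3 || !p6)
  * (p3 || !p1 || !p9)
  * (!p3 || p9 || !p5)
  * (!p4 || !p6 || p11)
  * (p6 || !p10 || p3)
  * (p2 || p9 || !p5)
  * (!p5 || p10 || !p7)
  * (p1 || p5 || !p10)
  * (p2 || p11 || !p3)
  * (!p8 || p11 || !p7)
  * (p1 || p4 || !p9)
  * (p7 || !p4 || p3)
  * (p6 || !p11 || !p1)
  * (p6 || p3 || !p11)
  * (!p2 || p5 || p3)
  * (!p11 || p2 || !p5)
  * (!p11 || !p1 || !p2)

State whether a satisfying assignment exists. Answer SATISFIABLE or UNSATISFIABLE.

Try p1 = True.
For the remaining variables, p2 = False, p3 = True, p4 = False, p5 = False, p6 = True, p7 = True, p8 = False, p9 = False, p10 = True, p11 = True works.
So p1=1  p2=0  p3=1  p4=0  p5=0  p6=1  p7=1  p8=0  p9=0  p10=1  p11=1 is a satisfying assignment.

SATISFIABLE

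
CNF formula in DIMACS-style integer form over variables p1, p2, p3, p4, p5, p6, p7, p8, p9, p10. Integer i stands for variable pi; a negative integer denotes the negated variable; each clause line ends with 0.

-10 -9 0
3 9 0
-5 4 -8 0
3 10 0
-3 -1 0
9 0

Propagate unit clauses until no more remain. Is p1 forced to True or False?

Unit clause (p9) sets p9 = True.
(~p9 | ~p10) with p9 = True leaves only ~p10, so p10 = False.
In (p10 | p3), p10 is now false; p3 must hold, so p3 = True.
From (~p3 | ~p1) and p3 = True: p1 = False.

False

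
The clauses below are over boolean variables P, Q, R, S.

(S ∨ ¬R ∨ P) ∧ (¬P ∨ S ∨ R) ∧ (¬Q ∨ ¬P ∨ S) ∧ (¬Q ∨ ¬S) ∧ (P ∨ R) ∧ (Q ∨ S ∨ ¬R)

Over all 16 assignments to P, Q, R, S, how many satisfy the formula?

Satisfying assignments:
  P=0 Q=0 R=1 S=1
  P=1 Q=0 R=0 S=1
  P=1 Q=0 R=1 S=1
That's 3 in total.

3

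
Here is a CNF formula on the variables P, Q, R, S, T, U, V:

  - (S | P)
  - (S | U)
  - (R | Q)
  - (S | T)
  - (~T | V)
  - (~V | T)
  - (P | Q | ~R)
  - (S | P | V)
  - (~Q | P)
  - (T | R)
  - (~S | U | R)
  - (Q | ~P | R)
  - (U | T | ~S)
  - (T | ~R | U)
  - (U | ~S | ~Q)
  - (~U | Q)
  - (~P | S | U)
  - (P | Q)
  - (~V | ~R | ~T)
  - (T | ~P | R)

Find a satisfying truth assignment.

Set P = True and propagate.
Branch on Q: take Q = True.
Set R = True and propagate.
The remaining clauses are satisfied by S = True, T = False, U = True, V = False.

P = T, Q = T, R = T, S = T, T = F, U = T, V = F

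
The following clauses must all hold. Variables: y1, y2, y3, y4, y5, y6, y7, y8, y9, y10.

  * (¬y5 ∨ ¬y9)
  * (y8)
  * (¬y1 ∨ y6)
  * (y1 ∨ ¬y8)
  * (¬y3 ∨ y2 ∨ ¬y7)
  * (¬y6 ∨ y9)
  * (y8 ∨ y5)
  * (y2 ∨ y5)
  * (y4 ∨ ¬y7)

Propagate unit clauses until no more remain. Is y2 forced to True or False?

True

Unit clause (y8) sets y8 = True.
From (¬y8 ∨ y1) and y8 = True: y1 = True.
From (y6 ∨ ¬y1) and y1 = True: y6 = True.
In (y9 ∨ ¬y6), ¬y6 is now false; y9 must hold, so y9 = True.
In (¬y5 ∨ ¬y9), ¬y9 is now false; ¬y5 must hold, so y5 = False.
(y2 ∨ y5): since y5 = False, the clause reduces to (y2). y2 = True.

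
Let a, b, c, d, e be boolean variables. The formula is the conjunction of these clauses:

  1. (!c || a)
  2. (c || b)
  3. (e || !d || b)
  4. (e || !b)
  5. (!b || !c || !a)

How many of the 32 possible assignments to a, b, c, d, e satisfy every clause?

The models are:
  a=F b=T c=F d=F e=T
  a=F b=T c=F d=T e=T
  a=T b=F c=T d=F e=F
  a=T b=F c=T d=F e=T
  a=T b=F c=T d=T e=T
  a=T b=T c=F d=F e=T
  a=T b=T c=F d=T e=T
That's 7 in total.

7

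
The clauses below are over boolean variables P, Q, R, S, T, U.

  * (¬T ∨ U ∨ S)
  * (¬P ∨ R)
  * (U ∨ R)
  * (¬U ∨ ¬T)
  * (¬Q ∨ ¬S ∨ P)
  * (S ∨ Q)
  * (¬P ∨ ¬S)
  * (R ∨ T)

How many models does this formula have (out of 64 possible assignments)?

Case analysis on S and P:
  S=1, P=1: a clause becomes empty — 0.
  S=1, P=0: remaining (Q,R,T,U) ∈ {(0,1,0,0); (0,1,0,1); (0,1,1,0)} — 3.
  S=0, P=1: remaining (Q,R,T,U) ∈ {(1,1,0,0); (1,1,0,1)} — 2.
  S=0, P=0: remaining (Q,R,T,U) ∈ {(1,1,0,0); (1,1,0,1)} — 2.
Total: 0 + 3 + 2 + 2 = 7.

7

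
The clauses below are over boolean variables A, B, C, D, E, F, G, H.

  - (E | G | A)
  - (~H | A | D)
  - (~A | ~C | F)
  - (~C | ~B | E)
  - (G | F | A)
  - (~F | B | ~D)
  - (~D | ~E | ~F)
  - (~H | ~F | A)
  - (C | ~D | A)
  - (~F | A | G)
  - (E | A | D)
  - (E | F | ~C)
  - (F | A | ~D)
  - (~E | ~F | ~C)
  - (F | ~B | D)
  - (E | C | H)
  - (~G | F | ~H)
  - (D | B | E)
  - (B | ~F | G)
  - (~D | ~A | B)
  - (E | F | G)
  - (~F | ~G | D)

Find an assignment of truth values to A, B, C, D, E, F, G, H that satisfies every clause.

Set A = True and propagate.
Try B = True.
The remaining clauses are satisfied by C = False, D = False, E = False, F = True, G = False, H = True.

A=1, B=1, C=0, D=0, E=0, F=1, G=0, H=1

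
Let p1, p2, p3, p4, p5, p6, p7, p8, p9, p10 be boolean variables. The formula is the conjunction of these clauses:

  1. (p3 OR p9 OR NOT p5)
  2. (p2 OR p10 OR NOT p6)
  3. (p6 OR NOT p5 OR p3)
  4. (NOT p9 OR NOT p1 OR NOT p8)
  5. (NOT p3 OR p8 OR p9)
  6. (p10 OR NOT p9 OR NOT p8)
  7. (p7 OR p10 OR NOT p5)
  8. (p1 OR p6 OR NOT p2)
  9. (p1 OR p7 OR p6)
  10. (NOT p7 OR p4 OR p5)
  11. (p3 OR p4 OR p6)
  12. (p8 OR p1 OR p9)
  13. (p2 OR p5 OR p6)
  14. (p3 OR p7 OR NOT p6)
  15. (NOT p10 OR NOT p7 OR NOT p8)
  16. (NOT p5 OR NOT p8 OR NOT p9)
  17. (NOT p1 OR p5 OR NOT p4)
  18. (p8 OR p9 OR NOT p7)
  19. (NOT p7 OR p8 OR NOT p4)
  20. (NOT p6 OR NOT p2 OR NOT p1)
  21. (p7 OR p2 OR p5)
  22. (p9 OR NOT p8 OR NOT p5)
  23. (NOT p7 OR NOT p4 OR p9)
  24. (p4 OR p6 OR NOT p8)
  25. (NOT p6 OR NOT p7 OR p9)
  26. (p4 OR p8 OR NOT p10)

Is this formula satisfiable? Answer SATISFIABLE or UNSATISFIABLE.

SATISFIABLE

Try p1 = True.
Set p2 = True and propagate.
  then p6 is forced to False.
The remaining clauses are satisfied by p3 = True, p4 = False, p5 = True, p7 = True, p8 = False, p9 = True, p10 = False.
Every clause has at least one true literal under this assignment.
So p1 = T, p2 = T, p3 = T, p4 = F, p5 = T, p6 = F, p7 = T, p8 = F, p9 = T, p10 = F is a satisfying assignment.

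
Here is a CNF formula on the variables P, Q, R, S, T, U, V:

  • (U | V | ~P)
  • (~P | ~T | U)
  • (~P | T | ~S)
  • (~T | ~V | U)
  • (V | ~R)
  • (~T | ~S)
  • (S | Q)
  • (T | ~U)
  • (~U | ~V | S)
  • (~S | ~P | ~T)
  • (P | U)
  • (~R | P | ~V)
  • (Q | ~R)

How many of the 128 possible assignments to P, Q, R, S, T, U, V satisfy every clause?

Satisfying assignments:
  P=F Q=T R=F S=F T=T U=T V=F
  P=T Q=T R=F S=F T=F U=F V=T
  P=T Q=T R=F S=F T=T U=T V=F
  P=T Q=T R=T S=F T=F U=F V=T
That's 4 in total.

4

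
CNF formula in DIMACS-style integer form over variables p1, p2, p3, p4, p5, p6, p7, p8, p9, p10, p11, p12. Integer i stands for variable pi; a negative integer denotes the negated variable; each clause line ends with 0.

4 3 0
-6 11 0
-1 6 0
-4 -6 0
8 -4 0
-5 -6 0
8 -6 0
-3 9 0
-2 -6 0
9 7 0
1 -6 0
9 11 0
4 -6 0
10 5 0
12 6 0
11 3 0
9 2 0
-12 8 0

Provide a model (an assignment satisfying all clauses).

p1=0  p2=0  p3=0  p4=1  p5=1  p6=0  p7=0  p8=1  p9=1  p10=0  p11=1  p12=1

Check each clause:
  1. (p3 || p4) — p4 is true.
  2. (p11 || !p6) — !p6 is true.
  3. (p6 || !p1) — !p1 is true.
  4. (!p4 || !p6) — !p6 is true.
  5. (p8 || !p4) — p8 is true.
  6. (!p5 || !p6) — !p6 is true.
  7. (!p6 || p8) — p8 is true.
  8. (!p3 || p9) — p9 is true.
  9. (!p6 || !p2) — !p6 is true.
  10. (p9 || p7) — p9 is true.
  11. (!p6 || p1) — !p6 is true.
  12. (p9 || p11) — p9 is true.
  13. (!p6 || p4) — !p6 is true.
  14. (p10 || p5) — p5 is true.
  15. (p6 || p12) — p12 is true.
  16. (p3 || p11) — p11 is true.
  17. (p9 || p2) — p9 is true.
  18. (!p12 || p8) — p8 is true.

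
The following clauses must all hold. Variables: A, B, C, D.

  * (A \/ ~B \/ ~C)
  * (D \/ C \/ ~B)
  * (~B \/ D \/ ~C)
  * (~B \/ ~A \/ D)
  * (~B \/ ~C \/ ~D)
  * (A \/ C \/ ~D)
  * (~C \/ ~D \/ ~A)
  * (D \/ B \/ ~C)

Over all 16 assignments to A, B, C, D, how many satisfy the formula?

The models are:
  A=0 B=0 C=0 D=0
  A=0 B=0 C=1 D=1
  A=1 B=0 C=0 D=0
  A=1 B=0 C=0 D=1
  A=1 B=1 C=0 D=1
That's 5 in total.

5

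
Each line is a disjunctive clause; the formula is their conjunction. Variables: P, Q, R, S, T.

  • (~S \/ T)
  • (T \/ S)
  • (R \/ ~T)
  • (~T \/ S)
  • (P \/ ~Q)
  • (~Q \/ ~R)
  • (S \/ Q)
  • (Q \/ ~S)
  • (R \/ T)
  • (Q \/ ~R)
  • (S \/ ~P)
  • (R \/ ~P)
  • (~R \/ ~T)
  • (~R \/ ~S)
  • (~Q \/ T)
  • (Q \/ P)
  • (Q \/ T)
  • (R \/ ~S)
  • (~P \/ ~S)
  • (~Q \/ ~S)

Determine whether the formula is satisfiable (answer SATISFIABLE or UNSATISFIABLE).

S = True:
  propagation gives T=True, R=True; an empty clause results — contradiction.
S = False:
  propagation gives T=True; an empty clause results — contradiction.
Every branch closes, so no satisfying assignment exists.

UNSATISFIABLE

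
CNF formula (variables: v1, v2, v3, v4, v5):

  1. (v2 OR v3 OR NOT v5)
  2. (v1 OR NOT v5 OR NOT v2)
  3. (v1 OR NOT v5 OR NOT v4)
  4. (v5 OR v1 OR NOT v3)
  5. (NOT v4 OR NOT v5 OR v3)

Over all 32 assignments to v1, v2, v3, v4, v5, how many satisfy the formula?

Split on v5, then v1.
  v5=1, v1=1: 5 of the 8 assignments to (v2,v3,v4) work.
  v5=1, v1=0: remaining (v2,v3,v4) ∈ {(0,1,0)} — 1.
  v5=0, v1=1: v2, v3, v4 free → 2^3 = 8.
  v5=0, v1=0: remaining (v2,v3,v4) ∈ {(0,0,0); (0,0,1); (1,0,0); (1,0,1)} — 4.
Total: 5 + 1 + 8 + 4 = 18.

18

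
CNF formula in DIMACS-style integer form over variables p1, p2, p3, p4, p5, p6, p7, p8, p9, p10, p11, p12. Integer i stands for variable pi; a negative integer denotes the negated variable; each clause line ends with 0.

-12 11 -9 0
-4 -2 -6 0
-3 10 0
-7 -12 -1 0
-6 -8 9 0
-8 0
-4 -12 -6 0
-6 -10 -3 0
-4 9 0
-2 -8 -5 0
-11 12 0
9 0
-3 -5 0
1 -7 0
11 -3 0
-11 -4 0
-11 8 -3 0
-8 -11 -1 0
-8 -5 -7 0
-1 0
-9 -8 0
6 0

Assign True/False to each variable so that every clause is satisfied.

The clause (¬p8) is unit: p8 must be False.
Unit propagation: (p9) forces p9 = True.
(¬p1) is a unit clause, so p1 = False.
(¬p7) is a unit clause, so p7 = False.
(p6) is a unit clause, so p6 = True.
p3 occurs only negated in the remaining clauses — set p3 = False.
Pure literal: p4 appears only negated; assign p4 = False.
Set p11 = False and propagate.
  then p12 is forced to False.
p2, p5, p10 are now unconstrained; take p2 = True, p5 = True, p10 = True.
Every clause has at least one true literal under this assignment.

p1 = F, p2 = T, p3 = F, p4 = F, p5 = T, p6 = T, p7 = F, p8 = F, p9 = T, p10 = T, p11 = F, p12 = F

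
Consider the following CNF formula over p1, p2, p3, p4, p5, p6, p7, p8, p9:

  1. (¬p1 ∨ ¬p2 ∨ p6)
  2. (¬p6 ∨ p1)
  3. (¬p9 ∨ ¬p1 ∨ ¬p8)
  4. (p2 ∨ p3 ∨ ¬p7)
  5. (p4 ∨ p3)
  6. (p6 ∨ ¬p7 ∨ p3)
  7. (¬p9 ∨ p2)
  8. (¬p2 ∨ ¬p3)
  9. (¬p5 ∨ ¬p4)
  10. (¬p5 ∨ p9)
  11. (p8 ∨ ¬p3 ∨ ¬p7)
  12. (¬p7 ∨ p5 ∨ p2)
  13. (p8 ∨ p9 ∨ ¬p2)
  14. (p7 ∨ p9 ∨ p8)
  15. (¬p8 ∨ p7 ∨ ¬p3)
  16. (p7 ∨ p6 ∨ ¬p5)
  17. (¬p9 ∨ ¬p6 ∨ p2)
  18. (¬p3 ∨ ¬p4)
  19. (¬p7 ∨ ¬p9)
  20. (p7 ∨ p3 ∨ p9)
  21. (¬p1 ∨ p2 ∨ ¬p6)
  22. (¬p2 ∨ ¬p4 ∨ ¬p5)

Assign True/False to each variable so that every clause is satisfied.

p1=T, p2=T, p3=F, p4=T, p5=F, p6=T, p7=T, p8=T, p9=F

Try p1 = True.
Try p2 = True.
  then p6 is forced to True.
  then p3 is forced to False.
  then p4 is forced to True.
  then p5 is forced to False.
Try p7 = True.
  then p9 is forced to False.
  then p8 is forced to True.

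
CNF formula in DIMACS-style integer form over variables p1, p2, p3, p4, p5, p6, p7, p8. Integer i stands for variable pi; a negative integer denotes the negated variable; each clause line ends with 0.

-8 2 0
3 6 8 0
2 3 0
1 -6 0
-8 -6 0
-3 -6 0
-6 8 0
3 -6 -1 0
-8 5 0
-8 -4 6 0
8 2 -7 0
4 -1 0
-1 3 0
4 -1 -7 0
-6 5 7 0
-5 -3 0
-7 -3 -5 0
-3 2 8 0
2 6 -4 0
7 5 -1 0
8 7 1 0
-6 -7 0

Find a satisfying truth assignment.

Pure literal: p2 appears only positively; assign p2 = True.
Branch on p1: take p1 = False.
  then p6 is forced to False.
The remaining clauses are satisfied by p3 = True, p4 = False, p5 = False, p7 = True, p8 = False.
Every clause has at least one true literal under this assignment.

p1 = False, p2 = True, p3 = True, p4 = False, p5 = False, p6 = False, p7 = True, p8 = False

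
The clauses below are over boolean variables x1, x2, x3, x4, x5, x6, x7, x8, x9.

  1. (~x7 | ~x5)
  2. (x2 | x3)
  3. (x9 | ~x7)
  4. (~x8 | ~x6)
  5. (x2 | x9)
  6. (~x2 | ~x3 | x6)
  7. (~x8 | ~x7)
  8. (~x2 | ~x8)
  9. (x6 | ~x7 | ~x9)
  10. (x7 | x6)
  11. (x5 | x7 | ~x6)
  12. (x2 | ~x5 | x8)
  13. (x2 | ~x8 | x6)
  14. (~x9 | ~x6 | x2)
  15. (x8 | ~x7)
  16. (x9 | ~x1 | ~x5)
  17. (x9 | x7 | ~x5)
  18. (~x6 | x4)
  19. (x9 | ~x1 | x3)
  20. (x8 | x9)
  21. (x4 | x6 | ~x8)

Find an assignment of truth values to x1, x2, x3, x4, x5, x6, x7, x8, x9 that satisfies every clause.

x1 = T  x2 = T  x3 = F  x4 = T  x5 = T  x6 = T  x7 = F  x8 = F  x9 = T

x4 occurs only positively in the remaining clauses — set x4 = True.
Branch on x1: take x1 = True.
For the remaining variables, x2 = True, x3 = False, x5 = True, x6 = True, x7 = False, x8 = False, x9 = True works.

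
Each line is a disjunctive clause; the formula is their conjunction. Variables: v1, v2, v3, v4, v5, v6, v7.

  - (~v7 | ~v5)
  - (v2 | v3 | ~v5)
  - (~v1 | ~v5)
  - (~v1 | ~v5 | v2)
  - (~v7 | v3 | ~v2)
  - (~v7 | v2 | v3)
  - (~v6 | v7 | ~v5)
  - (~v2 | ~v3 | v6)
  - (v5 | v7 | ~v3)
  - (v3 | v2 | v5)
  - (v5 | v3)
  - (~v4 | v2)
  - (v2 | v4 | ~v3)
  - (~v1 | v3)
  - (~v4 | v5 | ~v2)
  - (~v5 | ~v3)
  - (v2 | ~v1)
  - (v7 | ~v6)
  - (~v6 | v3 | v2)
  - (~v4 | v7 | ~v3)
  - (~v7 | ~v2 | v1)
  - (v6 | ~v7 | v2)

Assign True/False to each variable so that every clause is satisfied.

Branch on v1: take v1 = False.
The remaining clauses are satisfied by v2 = True, v3 = False, v4 = True, v5 = True, v6 = False, v7 = False.
Every clause has at least one true literal under this assignment.

v1=False, v2=True, v3=False, v4=True, v5=True, v6=False, v7=False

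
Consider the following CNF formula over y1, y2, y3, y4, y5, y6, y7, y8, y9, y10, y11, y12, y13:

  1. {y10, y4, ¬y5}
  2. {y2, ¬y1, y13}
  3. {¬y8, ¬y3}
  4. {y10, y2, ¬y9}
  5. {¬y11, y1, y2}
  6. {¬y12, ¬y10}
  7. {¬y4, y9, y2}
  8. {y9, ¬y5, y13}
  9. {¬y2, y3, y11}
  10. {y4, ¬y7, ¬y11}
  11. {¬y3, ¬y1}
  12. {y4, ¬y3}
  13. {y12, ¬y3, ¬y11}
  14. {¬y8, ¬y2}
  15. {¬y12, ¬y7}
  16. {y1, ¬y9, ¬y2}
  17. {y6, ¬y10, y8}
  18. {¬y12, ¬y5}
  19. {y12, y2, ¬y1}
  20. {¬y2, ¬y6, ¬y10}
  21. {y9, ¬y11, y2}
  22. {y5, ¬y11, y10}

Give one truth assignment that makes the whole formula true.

y1 = T, y2 = F, y3 = F, y4 = F, y5 = F, y6 = T, y7 = F, y8 = T, y9 = F, y10 = F, y11 = F, y12 = T, y13 = T

Check each clause:
  1. {y10, ¬y5, y4} — ¬y5 is true.
  2. {¬y1, y13, y2} — y13 is true.
  3. {¬y3, ¬y8} — ¬y3 is true.
  4. {y10, ¬y9, y2} — ¬y9 is true.
  5. {y2, y1, ¬y11} — y1 is true.
  6. {¬y12, ¬y10} — ¬y10 is true.
  7. {y2, ¬y4, y9} — ¬y4 is true.
  8. {¬y5, y13, y9} — ¬y5 is true.
  9. {y11, ¬y2, y3} — ¬y2 is true.
  10. {y4, ¬y11, ¬y7} — ¬y7 is true.
  11. {¬y3, ¬y1} — ¬y3 is true.
  12. {y4, ¬y3} — ¬y3 is true.
  13. {¬y3, y12, ¬y11} — ¬y3 is true.
  14. {¬y8, ¬y2} — ¬y2 is true.
  15. {¬y12, ¬y7} — ¬y7 is true.
  16. {¬y2, y1, ¬y9} — y1 is true.
  17. {y6, y8, ¬y10} — y8 is true.
  18. {¬y12, ¬y5} — ¬y5 is true.
  19. {y2, ¬y1, y12} — y12 is true.
  20. {¬y10, ¬y6, ¬y2} — ¬y10 is true.
  21. {y2, ¬y11, y9} — ¬y11 is true.
  22. {y10, ¬y11, y5} — ¬y11 is true.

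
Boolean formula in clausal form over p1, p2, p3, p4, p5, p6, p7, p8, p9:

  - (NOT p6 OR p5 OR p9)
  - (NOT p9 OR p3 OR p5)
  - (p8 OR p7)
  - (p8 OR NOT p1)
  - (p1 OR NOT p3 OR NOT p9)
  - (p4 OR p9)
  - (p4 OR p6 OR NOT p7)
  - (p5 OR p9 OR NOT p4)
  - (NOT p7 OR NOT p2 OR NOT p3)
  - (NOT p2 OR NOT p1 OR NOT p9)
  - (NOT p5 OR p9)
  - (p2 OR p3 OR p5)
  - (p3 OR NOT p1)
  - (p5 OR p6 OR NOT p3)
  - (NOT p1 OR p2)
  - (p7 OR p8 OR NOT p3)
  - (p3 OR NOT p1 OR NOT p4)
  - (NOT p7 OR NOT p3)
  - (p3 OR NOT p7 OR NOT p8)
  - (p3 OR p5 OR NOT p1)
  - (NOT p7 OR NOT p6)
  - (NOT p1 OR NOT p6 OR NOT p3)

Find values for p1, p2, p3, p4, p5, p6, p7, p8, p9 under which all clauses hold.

p1=F, p2=T, p3=F, p4=T, p5=T, p6=F, p7=F, p8=T, p9=T

Check each clause:
  1. (NOT p6 OR p5 OR p9) — p9 is true.
  2. (p5 OR p3 OR NOT p9) — p5 is true.
  3. (p8 OR p7) — p8 is true.
  4. (p8 OR NOT p1) — p8 is true.
  5. (NOT p3 OR p1 OR NOT p9) — NOT p3 is true.
  6. (p9 OR p4) — p9 is true.
  7. (p4 OR p6 OR NOT p7) — NOT p7 is true.
  8. (p9 OR NOT p4 OR p5) — p9 is true.
  9. (NOT p7 OR NOT p2 OR NOT p3) — NOT p7 is true.
  10. (NOT p9 OR NOT p1 OR NOT p2) — NOT p1 is true.
  11. (p9 OR NOT p5) — p9 is true.
  12. (p2 OR p5 OR p3) — p2 is true.
  13. (NOT p1 OR p3) — NOT p1 is true.
  14. (p6 OR p5 OR NOT p3) — NOT p3 is true.
  15. (NOT p1 OR p2) — p2 is true.
  16. (p8 OR NOT p3 OR p7) — p8 is true.
  17. (p3 OR NOT p4 OR NOT p1) — NOT p1 is true.
  18. (NOT p3 OR NOT p7) — NOT p7 is true.
  19. (NOT p7 OR NOT p8 OR p3) — NOT p7 is true.
  20. (NOT p1 OR p3 OR p5) — p5 is true.
  21. (NOT p6 OR NOT p7) — NOT p7 is true.
  22. (NOT p1 OR NOT p6 OR NOT p3) — NOT p6 is true.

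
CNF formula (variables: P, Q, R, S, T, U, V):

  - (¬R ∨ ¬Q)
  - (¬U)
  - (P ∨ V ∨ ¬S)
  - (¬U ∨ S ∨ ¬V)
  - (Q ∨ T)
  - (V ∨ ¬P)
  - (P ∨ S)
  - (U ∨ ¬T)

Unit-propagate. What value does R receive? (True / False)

False

(¬U) is a unit clause: U = False.
In (U ∨ ¬T), U is now false; ¬T must hold, so T = False.
From (Q ∨ T) and T = False: Q = True.
(¬R ∨ ¬Q): since Q = True, the clause reduces to (¬R). R = False.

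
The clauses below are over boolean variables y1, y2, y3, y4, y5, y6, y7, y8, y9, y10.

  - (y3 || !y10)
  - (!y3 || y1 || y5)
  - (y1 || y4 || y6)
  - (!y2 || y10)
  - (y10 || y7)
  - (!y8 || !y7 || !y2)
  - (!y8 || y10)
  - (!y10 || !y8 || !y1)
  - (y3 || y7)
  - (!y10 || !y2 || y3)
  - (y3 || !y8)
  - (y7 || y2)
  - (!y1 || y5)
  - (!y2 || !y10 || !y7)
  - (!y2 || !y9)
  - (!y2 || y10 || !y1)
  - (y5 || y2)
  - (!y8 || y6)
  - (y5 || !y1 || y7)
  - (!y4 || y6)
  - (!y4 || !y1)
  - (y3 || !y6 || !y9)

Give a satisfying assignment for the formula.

y1=F, y2=F, y3=T, y4=F, y5=T, y6=T, y7=T, y8=F, y9=T, y10=F

Check each clause:
  1. (!y10 || y3) — y3 is true.
  2. (!y3 || y5 || y1) — y5 is true.
  3. (y1 || y4 || y6) — y6 is true.
  4. (!y2 || y10) — !y2 is true.
  5. (y7 || y10) — y7 is true.
  6. (!y2 || !y8 || !y7) — !y8 is true.
  7. (y10 || !y8) — !y8 is true.
  8. (!y8 || !y10 || !y1) — !y8 is true.
  9. (y7 || y3) — y3 is true.
  10. (!y2 || !y10 || y3) — y3 is true.
  11. (y3 || !y8) — !y8 is true.
  12. (y7 || y2) — y7 is true.
  13. (y5 || !y1) — y5 is true.
  14. (!y7 || !y10 || !y2) — !y2 is true.
  15. (!y9 || !y2) — !y2 is true.
  16. (!y1 || y10 || !y2) — !y2 is true.
  17. (y2 || y5) — y5 is true.
  18. (!y8 || y6) — !y8 is true.
  19. (y7 || !y1 || y5) — y5 is true.
  20. (!y4 || y6) — !y4 is true.
  21. (!y4 || !y1) — !y4 is true.
  22. (!y6 || y3 || !y9) — y3 is true.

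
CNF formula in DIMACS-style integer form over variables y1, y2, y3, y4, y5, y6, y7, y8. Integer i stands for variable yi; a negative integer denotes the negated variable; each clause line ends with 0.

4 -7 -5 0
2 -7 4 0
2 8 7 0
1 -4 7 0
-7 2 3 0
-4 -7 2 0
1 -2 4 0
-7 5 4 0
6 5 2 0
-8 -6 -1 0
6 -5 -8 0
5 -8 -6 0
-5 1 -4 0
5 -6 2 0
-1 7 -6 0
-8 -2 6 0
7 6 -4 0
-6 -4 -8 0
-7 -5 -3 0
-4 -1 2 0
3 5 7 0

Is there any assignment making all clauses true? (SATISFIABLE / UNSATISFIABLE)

SATISFIABLE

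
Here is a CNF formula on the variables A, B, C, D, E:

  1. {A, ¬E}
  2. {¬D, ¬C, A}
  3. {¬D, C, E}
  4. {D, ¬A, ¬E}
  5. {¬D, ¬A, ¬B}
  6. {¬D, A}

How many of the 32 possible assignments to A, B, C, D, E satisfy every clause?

11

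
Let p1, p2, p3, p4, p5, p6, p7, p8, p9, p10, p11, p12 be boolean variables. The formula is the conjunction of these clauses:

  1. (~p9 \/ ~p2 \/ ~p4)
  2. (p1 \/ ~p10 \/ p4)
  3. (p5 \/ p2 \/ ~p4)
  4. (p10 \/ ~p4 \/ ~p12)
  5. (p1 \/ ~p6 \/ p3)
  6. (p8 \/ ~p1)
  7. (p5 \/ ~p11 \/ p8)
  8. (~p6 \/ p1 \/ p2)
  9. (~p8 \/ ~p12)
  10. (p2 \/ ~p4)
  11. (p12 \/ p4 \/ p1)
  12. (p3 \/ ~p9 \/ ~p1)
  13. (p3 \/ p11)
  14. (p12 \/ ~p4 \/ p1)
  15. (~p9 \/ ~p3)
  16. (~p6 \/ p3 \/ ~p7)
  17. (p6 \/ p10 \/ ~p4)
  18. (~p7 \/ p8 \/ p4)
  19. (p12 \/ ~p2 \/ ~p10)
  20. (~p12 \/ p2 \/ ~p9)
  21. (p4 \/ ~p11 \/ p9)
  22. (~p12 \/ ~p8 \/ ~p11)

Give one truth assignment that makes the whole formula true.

p1=1, p2=1, p3=1, p4=0, p5=1, p6=0, p7=0, p8=1, p9=0, p10=0, p11=0, p12=0

Check each clause:
  1. (~p4 \/ ~p9 \/ ~p2) — ~p4 is true.
  2. (p1 \/ p4 \/ ~p10) — p1 is true.
  3. (p2 \/ ~p4 \/ p5) — p2 is true.
  4. (~p4 \/ ~p12 \/ p10) — ~p12 is true.
  5. (p1 \/ p3 \/ ~p6) — p1 is true.
  6. (p8 \/ ~p1) — p8 is true.
  7. (p5 \/ p8 \/ ~p11) — p8 is true.
  8. (p2 \/ p1 \/ ~p6) — p1 is true.
  9. (~p8 \/ ~p12) — ~p12 is true.
  10. (p2 \/ ~p4) — p2 is true.
  11. (p12 \/ p4 \/ p1) — p1 is true.
  12. (~p9 \/ ~p1 \/ p3) — p3 is true.
  13. (p11 \/ p3) — p3 is true.
  14. (~p4 \/ p1 \/ p12) — p1 is true.
  15. (~p9 \/ ~p3) — ~p9 is true.
  16. (~p7 \/ ~p6 \/ p3) — ~p7 is true.
  17. (p10 \/ p6 \/ ~p4) — ~p4 is true.
  18. (~p7 \/ p4 \/ p8) — p8 is true.
  19. (~p10 \/ ~p2 \/ p12) — ~p10 is true.
  20. (~p12 \/ p2 \/ ~p9) — p2 is true.
  21. (~p11 \/ p9 \/ p4) — ~p11 is true.
  22. (~p12 \/ ~p8 \/ ~p11) — ~p12 is true.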